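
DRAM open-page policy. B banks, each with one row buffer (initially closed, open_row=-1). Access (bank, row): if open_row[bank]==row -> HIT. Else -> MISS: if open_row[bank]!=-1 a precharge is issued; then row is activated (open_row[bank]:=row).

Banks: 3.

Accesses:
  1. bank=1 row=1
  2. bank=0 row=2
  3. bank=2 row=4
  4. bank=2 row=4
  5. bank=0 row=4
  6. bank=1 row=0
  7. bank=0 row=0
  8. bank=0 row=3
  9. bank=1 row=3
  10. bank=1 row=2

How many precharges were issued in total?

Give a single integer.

Acc 1: bank1 row1 -> MISS (open row1); precharges=0
Acc 2: bank0 row2 -> MISS (open row2); precharges=0
Acc 3: bank2 row4 -> MISS (open row4); precharges=0
Acc 4: bank2 row4 -> HIT
Acc 5: bank0 row4 -> MISS (open row4); precharges=1
Acc 6: bank1 row0 -> MISS (open row0); precharges=2
Acc 7: bank0 row0 -> MISS (open row0); precharges=3
Acc 8: bank0 row3 -> MISS (open row3); precharges=4
Acc 9: bank1 row3 -> MISS (open row3); precharges=5
Acc 10: bank1 row2 -> MISS (open row2); precharges=6

Answer: 6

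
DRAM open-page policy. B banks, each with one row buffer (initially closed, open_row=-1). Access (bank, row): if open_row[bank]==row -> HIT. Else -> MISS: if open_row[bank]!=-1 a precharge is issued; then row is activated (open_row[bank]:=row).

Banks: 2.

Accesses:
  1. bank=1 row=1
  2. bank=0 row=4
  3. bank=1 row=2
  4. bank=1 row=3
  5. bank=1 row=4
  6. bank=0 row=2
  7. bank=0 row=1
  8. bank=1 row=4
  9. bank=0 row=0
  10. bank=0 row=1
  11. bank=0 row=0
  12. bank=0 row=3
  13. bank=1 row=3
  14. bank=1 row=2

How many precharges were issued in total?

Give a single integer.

Acc 1: bank1 row1 -> MISS (open row1); precharges=0
Acc 2: bank0 row4 -> MISS (open row4); precharges=0
Acc 3: bank1 row2 -> MISS (open row2); precharges=1
Acc 4: bank1 row3 -> MISS (open row3); precharges=2
Acc 5: bank1 row4 -> MISS (open row4); precharges=3
Acc 6: bank0 row2 -> MISS (open row2); precharges=4
Acc 7: bank0 row1 -> MISS (open row1); precharges=5
Acc 8: bank1 row4 -> HIT
Acc 9: bank0 row0 -> MISS (open row0); precharges=6
Acc 10: bank0 row1 -> MISS (open row1); precharges=7
Acc 11: bank0 row0 -> MISS (open row0); precharges=8
Acc 12: bank0 row3 -> MISS (open row3); precharges=9
Acc 13: bank1 row3 -> MISS (open row3); precharges=10
Acc 14: bank1 row2 -> MISS (open row2); precharges=11

Answer: 11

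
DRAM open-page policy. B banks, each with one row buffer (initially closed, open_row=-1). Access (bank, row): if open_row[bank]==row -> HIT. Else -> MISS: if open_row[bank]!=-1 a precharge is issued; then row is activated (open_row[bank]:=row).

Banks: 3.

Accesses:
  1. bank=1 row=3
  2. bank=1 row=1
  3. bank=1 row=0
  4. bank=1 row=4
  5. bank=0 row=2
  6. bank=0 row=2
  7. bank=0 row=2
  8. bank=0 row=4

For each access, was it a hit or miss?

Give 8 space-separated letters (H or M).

Acc 1: bank1 row3 -> MISS (open row3); precharges=0
Acc 2: bank1 row1 -> MISS (open row1); precharges=1
Acc 3: bank1 row0 -> MISS (open row0); precharges=2
Acc 4: bank1 row4 -> MISS (open row4); precharges=3
Acc 5: bank0 row2 -> MISS (open row2); precharges=3
Acc 6: bank0 row2 -> HIT
Acc 7: bank0 row2 -> HIT
Acc 8: bank0 row4 -> MISS (open row4); precharges=4

Answer: M M M M M H H M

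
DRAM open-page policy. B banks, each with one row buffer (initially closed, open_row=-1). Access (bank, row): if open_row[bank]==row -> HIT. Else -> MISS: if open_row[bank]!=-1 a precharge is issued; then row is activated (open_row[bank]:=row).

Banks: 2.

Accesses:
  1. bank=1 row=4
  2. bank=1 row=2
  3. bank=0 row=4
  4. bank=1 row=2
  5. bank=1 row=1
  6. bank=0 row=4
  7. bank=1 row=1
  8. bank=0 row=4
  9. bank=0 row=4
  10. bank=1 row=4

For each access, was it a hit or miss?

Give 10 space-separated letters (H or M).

Acc 1: bank1 row4 -> MISS (open row4); precharges=0
Acc 2: bank1 row2 -> MISS (open row2); precharges=1
Acc 3: bank0 row4 -> MISS (open row4); precharges=1
Acc 4: bank1 row2 -> HIT
Acc 5: bank1 row1 -> MISS (open row1); precharges=2
Acc 6: bank0 row4 -> HIT
Acc 7: bank1 row1 -> HIT
Acc 8: bank0 row4 -> HIT
Acc 9: bank0 row4 -> HIT
Acc 10: bank1 row4 -> MISS (open row4); precharges=3

Answer: M M M H M H H H H M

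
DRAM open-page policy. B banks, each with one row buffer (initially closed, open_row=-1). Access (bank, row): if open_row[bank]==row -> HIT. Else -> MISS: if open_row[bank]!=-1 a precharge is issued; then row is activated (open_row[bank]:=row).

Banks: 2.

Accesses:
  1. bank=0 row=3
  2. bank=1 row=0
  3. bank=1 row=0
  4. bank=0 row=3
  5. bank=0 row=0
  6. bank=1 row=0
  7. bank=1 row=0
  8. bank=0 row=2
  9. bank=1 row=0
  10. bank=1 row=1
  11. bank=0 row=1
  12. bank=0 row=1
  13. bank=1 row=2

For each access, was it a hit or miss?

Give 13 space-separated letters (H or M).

Answer: M M H H M H H M H M M H M

Derivation:
Acc 1: bank0 row3 -> MISS (open row3); precharges=0
Acc 2: bank1 row0 -> MISS (open row0); precharges=0
Acc 3: bank1 row0 -> HIT
Acc 4: bank0 row3 -> HIT
Acc 5: bank0 row0 -> MISS (open row0); precharges=1
Acc 6: bank1 row0 -> HIT
Acc 7: bank1 row0 -> HIT
Acc 8: bank0 row2 -> MISS (open row2); precharges=2
Acc 9: bank1 row0 -> HIT
Acc 10: bank1 row1 -> MISS (open row1); precharges=3
Acc 11: bank0 row1 -> MISS (open row1); precharges=4
Acc 12: bank0 row1 -> HIT
Acc 13: bank1 row2 -> MISS (open row2); precharges=5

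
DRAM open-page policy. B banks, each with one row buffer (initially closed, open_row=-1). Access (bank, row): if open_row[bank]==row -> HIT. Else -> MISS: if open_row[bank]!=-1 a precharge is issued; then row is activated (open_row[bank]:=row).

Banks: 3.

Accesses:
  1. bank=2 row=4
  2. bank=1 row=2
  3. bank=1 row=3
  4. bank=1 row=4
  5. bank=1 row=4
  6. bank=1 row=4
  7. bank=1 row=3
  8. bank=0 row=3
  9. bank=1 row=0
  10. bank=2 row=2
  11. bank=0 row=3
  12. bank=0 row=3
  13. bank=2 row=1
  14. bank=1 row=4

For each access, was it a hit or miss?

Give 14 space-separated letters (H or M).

Acc 1: bank2 row4 -> MISS (open row4); precharges=0
Acc 2: bank1 row2 -> MISS (open row2); precharges=0
Acc 3: bank1 row3 -> MISS (open row3); precharges=1
Acc 4: bank1 row4 -> MISS (open row4); precharges=2
Acc 5: bank1 row4 -> HIT
Acc 6: bank1 row4 -> HIT
Acc 7: bank1 row3 -> MISS (open row3); precharges=3
Acc 8: bank0 row3 -> MISS (open row3); precharges=3
Acc 9: bank1 row0 -> MISS (open row0); precharges=4
Acc 10: bank2 row2 -> MISS (open row2); precharges=5
Acc 11: bank0 row3 -> HIT
Acc 12: bank0 row3 -> HIT
Acc 13: bank2 row1 -> MISS (open row1); precharges=6
Acc 14: bank1 row4 -> MISS (open row4); precharges=7

Answer: M M M M H H M M M M H H M M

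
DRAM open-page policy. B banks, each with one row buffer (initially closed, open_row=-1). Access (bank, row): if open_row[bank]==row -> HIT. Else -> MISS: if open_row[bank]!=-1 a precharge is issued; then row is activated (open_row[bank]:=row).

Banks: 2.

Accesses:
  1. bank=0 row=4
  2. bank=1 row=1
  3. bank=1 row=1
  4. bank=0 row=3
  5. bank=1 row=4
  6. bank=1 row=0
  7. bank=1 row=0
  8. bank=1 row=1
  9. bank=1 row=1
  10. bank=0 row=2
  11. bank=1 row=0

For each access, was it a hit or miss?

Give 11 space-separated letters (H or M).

Acc 1: bank0 row4 -> MISS (open row4); precharges=0
Acc 2: bank1 row1 -> MISS (open row1); precharges=0
Acc 3: bank1 row1 -> HIT
Acc 4: bank0 row3 -> MISS (open row3); precharges=1
Acc 5: bank1 row4 -> MISS (open row4); precharges=2
Acc 6: bank1 row0 -> MISS (open row0); precharges=3
Acc 7: bank1 row0 -> HIT
Acc 8: bank1 row1 -> MISS (open row1); precharges=4
Acc 9: bank1 row1 -> HIT
Acc 10: bank0 row2 -> MISS (open row2); precharges=5
Acc 11: bank1 row0 -> MISS (open row0); precharges=6

Answer: M M H M M M H M H M M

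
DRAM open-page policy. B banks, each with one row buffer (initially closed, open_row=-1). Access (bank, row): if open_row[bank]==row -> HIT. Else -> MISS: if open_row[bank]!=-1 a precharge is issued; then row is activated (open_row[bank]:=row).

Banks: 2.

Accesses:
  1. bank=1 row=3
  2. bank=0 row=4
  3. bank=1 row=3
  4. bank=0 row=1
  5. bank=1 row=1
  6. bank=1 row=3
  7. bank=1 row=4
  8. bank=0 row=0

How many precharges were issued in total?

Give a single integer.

Acc 1: bank1 row3 -> MISS (open row3); precharges=0
Acc 2: bank0 row4 -> MISS (open row4); precharges=0
Acc 3: bank1 row3 -> HIT
Acc 4: bank0 row1 -> MISS (open row1); precharges=1
Acc 5: bank1 row1 -> MISS (open row1); precharges=2
Acc 6: bank1 row3 -> MISS (open row3); precharges=3
Acc 7: bank1 row4 -> MISS (open row4); precharges=4
Acc 8: bank0 row0 -> MISS (open row0); precharges=5

Answer: 5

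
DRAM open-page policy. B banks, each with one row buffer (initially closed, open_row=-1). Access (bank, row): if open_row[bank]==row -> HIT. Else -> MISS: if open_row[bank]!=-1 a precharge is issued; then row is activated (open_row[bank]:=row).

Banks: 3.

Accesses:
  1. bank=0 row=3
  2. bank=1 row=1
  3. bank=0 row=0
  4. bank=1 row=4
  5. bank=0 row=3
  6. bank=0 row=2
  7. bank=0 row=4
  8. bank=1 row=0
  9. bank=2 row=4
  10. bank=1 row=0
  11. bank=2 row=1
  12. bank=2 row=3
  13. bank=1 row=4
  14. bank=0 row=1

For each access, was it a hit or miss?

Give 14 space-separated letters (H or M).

Acc 1: bank0 row3 -> MISS (open row3); precharges=0
Acc 2: bank1 row1 -> MISS (open row1); precharges=0
Acc 3: bank0 row0 -> MISS (open row0); precharges=1
Acc 4: bank1 row4 -> MISS (open row4); precharges=2
Acc 5: bank0 row3 -> MISS (open row3); precharges=3
Acc 6: bank0 row2 -> MISS (open row2); precharges=4
Acc 7: bank0 row4 -> MISS (open row4); precharges=5
Acc 8: bank1 row0 -> MISS (open row0); precharges=6
Acc 9: bank2 row4 -> MISS (open row4); precharges=6
Acc 10: bank1 row0 -> HIT
Acc 11: bank2 row1 -> MISS (open row1); precharges=7
Acc 12: bank2 row3 -> MISS (open row3); precharges=8
Acc 13: bank1 row4 -> MISS (open row4); precharges=9
Acc 14: bank0 row1 -> MISS (open row1); precharges=10

Answer: M M M M M M M M M H M M M M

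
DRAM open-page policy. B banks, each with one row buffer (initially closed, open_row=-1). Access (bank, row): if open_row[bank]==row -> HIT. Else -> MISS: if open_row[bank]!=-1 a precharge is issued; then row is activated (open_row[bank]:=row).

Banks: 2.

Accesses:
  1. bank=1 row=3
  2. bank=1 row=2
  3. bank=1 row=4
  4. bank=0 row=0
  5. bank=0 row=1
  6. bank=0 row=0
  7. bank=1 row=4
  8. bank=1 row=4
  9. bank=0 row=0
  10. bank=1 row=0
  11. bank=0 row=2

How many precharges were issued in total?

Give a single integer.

Acc 1: bank1 row3 -> MISS (open row3); precharges=0
Acc 2: bank1 row2 -> MISS (open row2); precharges=1
Acc 3: bank1 row4 -> MISS (open row4); precharges=2
Acc 4: bank0 row0 -> MISS (open row0); precharges=2
Acc 5: bank0 row1 -> MISS (open row1); precharges=3
Acc 6: bank0 row0 -> MISS (open row0); precharges=4
Acc 7: bank1 row4 -> HIT
Acc 8: bank1 row4 -> HIT
Acc 9: bank0 row0 -> HIT
Acc 10: bank1 row0 -> MISS (open row0); precharges=5
Acc 11: bank0 row2 -> MISS (open row2); precharges=6

Answer: 6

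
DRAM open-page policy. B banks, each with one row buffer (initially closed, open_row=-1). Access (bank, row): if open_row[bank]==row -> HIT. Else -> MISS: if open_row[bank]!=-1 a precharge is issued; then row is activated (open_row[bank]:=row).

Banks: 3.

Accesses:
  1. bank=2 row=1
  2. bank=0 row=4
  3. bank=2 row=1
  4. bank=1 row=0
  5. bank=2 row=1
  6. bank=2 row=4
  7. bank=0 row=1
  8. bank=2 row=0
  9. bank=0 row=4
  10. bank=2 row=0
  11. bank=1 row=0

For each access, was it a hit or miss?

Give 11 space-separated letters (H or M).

Answer: M M H M H M M M M H H

Derivation:
Acc 1: bank2 row1 -> MISS (open row1); precharges=0
Acc 2: bank0 row4 -> MISS (open row4); precharges=0
Acc 3: bank2 row1 -> HIT
Acc 4: bank1 row0 -> MISS (open row0); precharges=0
Acc 5: bank2 row1 -> HIT
Acc 6: bank2 row4 -> MISS (open row4); precharges=1
Acc 7: bank0 row1 -> MISS (open row1); precharges=2
Acc 8: bank2 row0 -> MISS (open row0); precharges=3
Acc 9: bank0 row4 -> MISS (open row4); precharges=4
Acc 10: bank2 row0 -> HIT
Acc 11: bank1 row0 -> HIT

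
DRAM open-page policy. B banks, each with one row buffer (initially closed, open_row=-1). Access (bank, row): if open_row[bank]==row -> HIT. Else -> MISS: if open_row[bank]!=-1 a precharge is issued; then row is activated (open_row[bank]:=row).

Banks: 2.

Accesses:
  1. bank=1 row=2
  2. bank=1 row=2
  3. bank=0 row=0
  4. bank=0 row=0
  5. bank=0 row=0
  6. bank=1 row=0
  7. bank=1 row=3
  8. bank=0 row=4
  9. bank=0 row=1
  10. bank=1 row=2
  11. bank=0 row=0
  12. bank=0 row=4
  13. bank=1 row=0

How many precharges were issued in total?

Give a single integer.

Answer: 8

Derivation:
Acc 1: bank1 row2 -> MISS (open row2); precharges=0
Acc 2: bank1 row2 -> HIT
Acc 3: bank0 row0 -> MISS (open row0); precharges=0
Acc 4: bank0 row0 -> HIT
Acc 5: bank0 row0 -> HIT
Acc 6: bank1 row0 -> MISS (open row0); precharges=1
Acc 7: bank1 row3 -> MISS (open row3); precharges=2
Acc 8: bank0 row4 -> MISS (open row4); precharges=3
Acc 9: bank0 row1 -> MISS (open row1); precharges=4
Acc 10: bank1 row2 -> MISS (open row2); precharges=5
Acc 11: bank0 row0 -> MISS (open row0); precharges=6
Acc 12: bank0 row4 -> MISS (open row4); precharges=7
Acc 13: bank1 row0 -> MISS (open row0); precharges=8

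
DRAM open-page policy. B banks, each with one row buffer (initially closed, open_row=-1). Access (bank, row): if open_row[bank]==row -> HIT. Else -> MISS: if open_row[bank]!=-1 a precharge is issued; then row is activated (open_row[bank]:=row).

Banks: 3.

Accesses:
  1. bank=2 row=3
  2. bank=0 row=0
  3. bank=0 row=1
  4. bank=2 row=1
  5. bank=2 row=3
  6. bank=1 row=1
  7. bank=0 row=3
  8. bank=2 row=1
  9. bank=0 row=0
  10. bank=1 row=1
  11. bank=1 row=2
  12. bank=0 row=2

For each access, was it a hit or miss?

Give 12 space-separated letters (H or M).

Acc 1: bank2 row3 -> MISS (open row3); precharges=0
Acc 2: bank0 row0 -> MISS (open row0); precharges=0
Acc 3: bank0 row1 -> MISS (open row1); precharges=1
Acc 4: bank2 row1 -> MISS (open row1); precharges=2
Acc 5: bank2 row3 -> MISS (open row3); precharges=3
Acc 6: bank1 row1 -> MISS (open row1); precharges=3
Acc 7: bank0 row3 -> MISS (open row3); precharges=4
Acc 8: bank2 row1 -> MISS (open row1); precharges=5
Acc 9: bank0 row0 -> MISS (open row0); precharges=6
Acc 10: bank1 row1 -> HIT
Acc 11: bank1 row2 -> MISS (open row2); precharges=7
Acc 12: bank0 row2 -> MISS (open row2); precharges=8

Answer: M M M M M M M M M H M M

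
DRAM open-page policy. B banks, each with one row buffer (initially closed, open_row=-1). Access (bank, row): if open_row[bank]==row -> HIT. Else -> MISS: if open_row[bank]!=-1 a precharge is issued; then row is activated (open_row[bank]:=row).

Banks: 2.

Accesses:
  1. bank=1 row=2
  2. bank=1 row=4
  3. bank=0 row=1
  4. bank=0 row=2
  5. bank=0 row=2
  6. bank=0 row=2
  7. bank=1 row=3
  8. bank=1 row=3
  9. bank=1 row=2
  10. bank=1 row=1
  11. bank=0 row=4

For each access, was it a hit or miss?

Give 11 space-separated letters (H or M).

Acc 1: bank1 row2 -> MISS (open row2); precharges=0
Acc 2: bank1 row4 -> MISS (open row4); precharges=1
Acc 3: bank0 row1 -> MISS (open row1); precharges=1
Acc 4: bank0 row2 -> MISS (open row2); precharges=2
Acc 5: bank0 row2 -> HIT
Acc 6: bank0 row2 -> HIT
Acc 7: bank1 row3 -> MISS (open row3); precharges=3
Acc 8: bank1 row3 -> HIT
Acc 9: bank1 row2 -> MISS (open row2); precharges=4
Acc 10: bank1 row1 -> MISS (open row1); precharges=5
Acc 11: bank0 row4 -> MISS (open row4); precharges=6

Answer: M M M M H H M H M M M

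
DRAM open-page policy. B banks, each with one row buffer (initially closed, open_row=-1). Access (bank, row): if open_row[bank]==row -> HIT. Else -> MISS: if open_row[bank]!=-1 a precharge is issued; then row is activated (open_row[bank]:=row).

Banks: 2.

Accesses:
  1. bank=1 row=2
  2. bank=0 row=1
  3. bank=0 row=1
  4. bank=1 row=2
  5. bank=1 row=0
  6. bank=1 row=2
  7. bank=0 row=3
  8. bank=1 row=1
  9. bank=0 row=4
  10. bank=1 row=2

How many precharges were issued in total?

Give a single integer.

Acc 1: bank1 row2 -> MISS (open row2); precharges=0
Acc 2: bank0 row1 -> MISS (open row1); precharges=0
Acc 3: bank0 row1 -> HIT
Acc 4: bank1 row2 -> HIT
Acc 5: bank1 row0 -> MISS (open row0); precharges=1
Acc 6: bank1 row2 -> MISS (open row2); precharges=2
Acc 7: bank0 row3 -> MISS (open row3); precharges=3
Acc 8: bank1 row1 -> MISS (open row1); precharges=4
Acc 9: bank0 row4 -> MISS (open row4); precharges=5
Acc 10: bank1 row2 -> MISS (open row2); precharges=6

Answer: 6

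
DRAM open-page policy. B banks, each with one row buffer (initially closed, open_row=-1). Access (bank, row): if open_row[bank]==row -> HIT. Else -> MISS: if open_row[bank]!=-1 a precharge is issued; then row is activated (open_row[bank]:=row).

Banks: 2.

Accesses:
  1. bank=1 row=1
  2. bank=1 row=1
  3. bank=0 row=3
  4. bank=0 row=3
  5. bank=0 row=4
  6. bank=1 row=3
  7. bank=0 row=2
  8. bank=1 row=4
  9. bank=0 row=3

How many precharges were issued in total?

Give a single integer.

Acc 1: bank1 row1 -> MISS (open row1); precharges=0
Acc 2: bank1 row1 -> HIT
Acc 3: bank0 row3 -> MISS (open row3); precharges=0
Acc 4: bank0 row3 -> HIT
Acc 5: bank0 row4 -> MISS (open row4); precharges=1
Acc 6: bank1 row3 -> MISS (open row3); precharges=2
Acc 7: bank0 row2 -> MISS (open row2); precharges=3
Acc 8: bank1 row4 -> MISS (open row4); precharges=4
Acc 9: bank0 row3 -> MISS (open row3); precharges=5

Answer: 5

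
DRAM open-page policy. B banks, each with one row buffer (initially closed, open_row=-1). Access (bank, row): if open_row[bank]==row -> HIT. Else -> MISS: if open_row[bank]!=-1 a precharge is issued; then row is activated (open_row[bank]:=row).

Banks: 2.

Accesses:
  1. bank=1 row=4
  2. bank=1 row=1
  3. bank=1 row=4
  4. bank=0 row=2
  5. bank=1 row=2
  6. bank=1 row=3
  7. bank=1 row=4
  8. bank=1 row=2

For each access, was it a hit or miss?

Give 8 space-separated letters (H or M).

Acc 1: bank1 row4 -> MISS (open row4); precharges=0
Acc 2: bank1 row1 -> MISS (open row1); precharges=1
Acc 3: bank1 row4 -> MISS (open row4); precharges=2
Acc 4: bank0 row2 -> MISS (open row2); precharges=2
Acc 5: bank1 row2 -> MISS (open row2); precharges=3
Acc 6: bank1 row3 -> MISS (open row3); precharges=4
Acc 7: bank1 row4 -> MISS (open row4); precharges=5
Acc 8: bank1 row2 -> MISS (open row2); precharges=6

Answer: M M M M M M M M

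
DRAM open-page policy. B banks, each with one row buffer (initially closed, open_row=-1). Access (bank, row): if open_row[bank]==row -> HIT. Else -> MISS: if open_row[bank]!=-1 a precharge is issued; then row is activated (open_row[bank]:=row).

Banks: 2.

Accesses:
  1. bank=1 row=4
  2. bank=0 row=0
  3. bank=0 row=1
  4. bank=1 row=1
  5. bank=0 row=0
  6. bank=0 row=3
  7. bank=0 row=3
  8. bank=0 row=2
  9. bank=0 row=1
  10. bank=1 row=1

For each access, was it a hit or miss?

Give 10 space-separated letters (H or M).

Acc 1: bank1 row4 -> MISS (open row4); precharges=0
Acc 2: bank0 row0 -> MISS (open row0); precharges=0
Acc 3: bank0 row1 -> MISS (open row1); precharges=1
Acc 4: bank1 row1 -> MISS (open row1); precharges=2
Acc 5: bank0 row0 -> MISS (open row0); precharges=3
Acc 6: bank0 row3 -> MISS (open row3); precharges=4
Acc 7: bank0 row3 -> HIT
Acc 8: bank0 row2 -> MISS (open row2); precharges=5
Acc 9: bank0 row1 -> MISS (open row1); precharges=6
Acc 10: bank1 row1 -> HIT

Answer: M M M M M M H M M H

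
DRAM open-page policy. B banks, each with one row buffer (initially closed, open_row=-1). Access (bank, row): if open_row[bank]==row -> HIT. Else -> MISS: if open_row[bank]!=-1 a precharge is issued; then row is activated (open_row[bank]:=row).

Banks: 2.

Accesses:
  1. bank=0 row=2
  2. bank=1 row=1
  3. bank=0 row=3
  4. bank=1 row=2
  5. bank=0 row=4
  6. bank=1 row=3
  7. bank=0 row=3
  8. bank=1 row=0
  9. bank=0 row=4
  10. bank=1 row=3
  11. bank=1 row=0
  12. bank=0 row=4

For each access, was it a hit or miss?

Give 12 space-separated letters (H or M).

Acc 1: bank0 row2 -> MISS (open row2); precharges=0
Acc 2: bank1 row1 -> MISS (open row1); precharges=0
Acc 3: bank0 row3 -> MISS (open row3); precharges=1
Acc 4: bank1 row2 -> MISS (open row2); precharges=2
Acc 5: bank0 row4 -> MISS (open row4); precharges=3
Acc 6: bank1 row3 -> MISS (open row3); precharges=4
Acc 7: bank0 row3 -> MISS (open row3); precharges=5
Acc 8: bank1 row0 -> MISS (open row0); precharges=6
Acc 9: bank0 row4 -> MISS (open row4); precharges=7
Acc 10: bank1 row3 -> MISS (open row3); precharges=8
Acc 11: bank1 row0 -> MISS (open row0); precharges=9
Acc 12: bank0 row4 -> HIT

Answer: M M M M M M M M M M M H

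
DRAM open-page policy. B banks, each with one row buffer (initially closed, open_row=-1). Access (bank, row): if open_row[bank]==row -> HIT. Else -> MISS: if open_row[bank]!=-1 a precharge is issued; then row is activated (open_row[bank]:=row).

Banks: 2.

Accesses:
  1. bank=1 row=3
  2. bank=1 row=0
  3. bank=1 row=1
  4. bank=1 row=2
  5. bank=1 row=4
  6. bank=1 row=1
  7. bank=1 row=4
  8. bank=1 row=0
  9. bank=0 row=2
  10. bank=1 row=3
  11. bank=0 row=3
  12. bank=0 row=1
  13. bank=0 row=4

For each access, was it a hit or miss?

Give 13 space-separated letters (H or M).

Answer: M M M M M M M M M M M M M

Derivation:
Acc 1: bank1 row3 -> MISS (open row3); precharges=0
Acc 2: bank1 row0 -> MISS (open row0); precharges=1
Acc 3: bank1 row1 -> MISS (open row1); precharges=2
Acc 4: bank1 row2 -> MISS (open row2); precharges=3
Acc 5: bank1 row4 -> MISS (open row4); precharges=4
Acc 6: bank1 row1 -> MISS (open row1); precharges=5
Acc 7: bank1 row4 -> MISS (open row4); precharges=6
Acc 8: bank1 row0 -> MISS (open row0); precharges=7
Acc 9: bank0 row2 -> MISS (open row2); precharges=7
Acc 10: bank1 row3 -> MISS (open row3); precharges=8
Acc 11: bank0 row3 -> MISS (open row3); precharges=9
Acc 12: bank0 row1 -> MISS (open row1); precharges=10
Acc 13: bank0 row4 -> MISS (open row4); precharges=11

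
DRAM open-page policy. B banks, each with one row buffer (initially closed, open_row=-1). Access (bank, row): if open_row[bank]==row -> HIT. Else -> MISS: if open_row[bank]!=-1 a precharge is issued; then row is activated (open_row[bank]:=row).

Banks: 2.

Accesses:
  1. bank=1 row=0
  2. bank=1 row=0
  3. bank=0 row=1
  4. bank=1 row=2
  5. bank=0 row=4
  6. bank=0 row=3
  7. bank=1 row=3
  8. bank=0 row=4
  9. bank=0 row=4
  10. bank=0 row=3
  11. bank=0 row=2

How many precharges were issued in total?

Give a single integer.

Answer: 7

Derivation:
Acc 1: bank1 row0 -> MISS (open row0); precharges=0
Acc 2: bank1 row0 -> HIT
Acc 3: bank0 row1 -> MISS (open row1); precharges=0
Acc 4: bank1 row2 -> MISS (open row2); precharges=1
Acc 5: bank0 row4 -> MISS (open row4); precharges=2
Acc 6: bank0 row3 -> MISS (open row3); precharges=3
Acc 7: bank1 row3 -> MISS (open row3); precharges=4
Acc 8: bank0 row4 -> MISS (open row4); precharges=5
Acc 9: bank0 row4 -> HIT
Acc 10: bank0 row3 -> MISS (open row3); precharges=6
Acc 11: bank0 row2 -> MISS (open row2); precharges=7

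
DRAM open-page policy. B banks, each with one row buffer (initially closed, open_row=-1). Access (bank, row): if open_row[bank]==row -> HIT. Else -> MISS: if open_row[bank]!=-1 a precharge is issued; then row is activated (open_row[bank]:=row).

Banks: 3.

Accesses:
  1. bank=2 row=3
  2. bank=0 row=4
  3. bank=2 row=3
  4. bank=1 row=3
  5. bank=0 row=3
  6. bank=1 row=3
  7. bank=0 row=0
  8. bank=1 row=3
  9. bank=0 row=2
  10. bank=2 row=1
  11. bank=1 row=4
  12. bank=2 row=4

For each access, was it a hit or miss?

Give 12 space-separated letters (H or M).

Answer: M M H M M H M H M M M M

Derivation:
Acc 1: bank2 row3 -> MISS (open row3); precharges=0
Acc 2: bank0 row4 -> MISS (open row4); precharges=0
Acc 3: bank2 row3 -> HIT
Acc 4: bank1 row3 -> MISS (open row3); precharges=0
Acc 5: bank0 row3 -> MISS (open row3); precharges=1
Acc 6: bank1 row3 -> HIT
Acc 7: bank0 row0 -> MISS (open row0); precharges=2
Acc 8: bank1 row3 -> HIT
Acc 9: bank0 row2 -> MISS (open row2); precharges=3
Acc 10: bank2 row1 -> MISS (open row1); precharges=4
Acc 11: bank1 row4 -> MISS (open row4); precharges=5
Acc 12: bank2 row4 -> MISS (open row4); precharges=6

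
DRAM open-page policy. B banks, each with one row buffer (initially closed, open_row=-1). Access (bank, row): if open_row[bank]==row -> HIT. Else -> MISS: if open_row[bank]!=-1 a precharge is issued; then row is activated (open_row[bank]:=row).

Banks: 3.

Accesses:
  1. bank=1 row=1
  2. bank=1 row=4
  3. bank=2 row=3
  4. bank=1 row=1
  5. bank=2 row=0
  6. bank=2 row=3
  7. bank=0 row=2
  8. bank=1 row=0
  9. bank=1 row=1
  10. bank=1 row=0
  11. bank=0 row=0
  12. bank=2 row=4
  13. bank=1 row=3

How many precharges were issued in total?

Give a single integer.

Answer: 10

Derivation:
Acc 1: bank1 row1 -> MISS (open row1); precharges=0
Acc 2: bank1 row4 -> MISS (open row4); precharges=1
Acc 3: bank2 row3 -> MISS (open row3); precharges=1
Acc 4: bank1 row1 -> MISS (open row1); precharges=2
Acc 5: bank2 row0 -> MISS (open row0); precharges=3
Acc 6: bank2 row3 -> MISS (open row3); precharges=4
Acc 7: bank0 row2 -> MISS (open row2); precharges=4
Acc 8: bank1 row0 -> MISS (open row0); precharges=5
Acc 9: bank1 row1 -> MISS (open row1); precharges=6
Acc 10: bank1 row0 -> MISS (open row0); precharges=7
Acc 11: bank0 row0 -> MISS (open row0); precharges=8
Acc 12: bank2 row4 -> MISS (open row4); precharges=9
Acc 13: bank1 row3 -> MISS (open row3); precharges=10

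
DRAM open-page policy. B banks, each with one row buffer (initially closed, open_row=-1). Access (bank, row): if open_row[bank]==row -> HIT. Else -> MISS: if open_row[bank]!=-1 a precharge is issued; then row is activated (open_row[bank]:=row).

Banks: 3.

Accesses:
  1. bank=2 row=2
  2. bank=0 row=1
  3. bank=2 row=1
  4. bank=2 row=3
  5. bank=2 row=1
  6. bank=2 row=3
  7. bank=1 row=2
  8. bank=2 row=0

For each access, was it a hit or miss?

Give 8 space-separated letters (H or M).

Answer: M M M M M M M M

Derivation:
Acc 1: bank2 row2 -> MISS (open row2); precharges=0
Acc 2: bank0 row1 -> MISS (open row1); precharges=0
Acc 3: bank2 row1 -> MISS (open row1); precharges=1
Acc 4: bank2 row3 -> MISS (open row3); precharges=2
Acc 5: bank2 row1 -> MISS (open row1); precharges=3
Acc 6: bank2 row3 -> MISS (open row3); precharges=4
Acc 7: bank1 row2 -> MISS (open row2); precharges=4
Acc 8: bank2 row0 -> MISS (open row0); precharges=5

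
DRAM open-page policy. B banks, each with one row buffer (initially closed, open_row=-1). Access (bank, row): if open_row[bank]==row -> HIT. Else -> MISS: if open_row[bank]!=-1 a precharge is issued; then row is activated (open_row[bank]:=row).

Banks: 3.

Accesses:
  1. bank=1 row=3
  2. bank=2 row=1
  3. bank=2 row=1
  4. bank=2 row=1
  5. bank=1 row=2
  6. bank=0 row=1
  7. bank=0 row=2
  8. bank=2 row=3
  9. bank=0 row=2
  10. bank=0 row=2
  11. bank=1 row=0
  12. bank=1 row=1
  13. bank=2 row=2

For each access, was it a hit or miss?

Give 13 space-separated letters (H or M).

Answer: M M H H M M M M H H M M M

Derivation:
Acc 1: bank1 row3 -> MISS (open row3); precharges=0
Acc 2: bank2 row1 -> MISS (open row1); precharges=0
Acc 3: bank2 row1 -> HIT
Acc 4: bank2 row1 -> HIT
Acc 5: bank1 row2 -> MISS (open row2); precharges=1
Acc 6: bank0 row1 -> MISS (open row1); precharges=1
Acc 7: bank0 row2 -> MISS (open row2); precharges=2
Acc 8: bank2 row3 -> MISS (open row3); precharges=3
Acc 9: bank0 row2 -> HIT
Acc 10: bank0 row2 -> HIT
Acc 11: bank1 row0 -> MISS (open row0); precharges=4
Acc 12: bank1 row1 -> MISS (open row1); precharges=5
Acc 13: bank2 row2 -> MISS (open row2); precharges=6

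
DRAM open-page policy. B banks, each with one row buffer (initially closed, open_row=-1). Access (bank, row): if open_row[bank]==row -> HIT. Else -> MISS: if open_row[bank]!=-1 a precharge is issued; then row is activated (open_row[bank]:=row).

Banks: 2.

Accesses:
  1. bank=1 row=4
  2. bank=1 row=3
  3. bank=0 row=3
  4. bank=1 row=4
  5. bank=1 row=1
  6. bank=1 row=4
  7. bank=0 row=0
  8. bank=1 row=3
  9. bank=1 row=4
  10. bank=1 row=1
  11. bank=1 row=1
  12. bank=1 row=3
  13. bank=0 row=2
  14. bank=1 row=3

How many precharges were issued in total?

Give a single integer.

Answer: 10

Derivation:
Acc 1: bank1 row4 -> MISS (open row4); precharges=0
Acc 2: bank1 row3 -> MISS (open row3); precharges=1
Acc 3: bank0 row3 -> MISS (open row3); precharges=1
Acc 4: bank1 row4 -> MISS (open row4); precharges=2
Acc 5: bank1 row1 -> MISS (open row1); precharges=3
Acc 6: bank1 row4 -> MISS (open row4); precharges=4
Acc 7: bank0 row0 -> MISS (open row0); precharges=5
Acc 8: bank1 row3 -> MISS (open row3); precharges=6
Acc 9: bank1 row4 -> MISS (open row4); precharges=7
Acc 10: bank1 row1 -> MISS (open row1); precharges=8
Acc 11: bank1 row1 -> HIT
Acc 12: bank1 row3 -> MISS (open row3); precharges=9
Acc 13: bank0 row2 -> MISS (open row2); precharges=10
Acc 14: bank1 row3 -> HIT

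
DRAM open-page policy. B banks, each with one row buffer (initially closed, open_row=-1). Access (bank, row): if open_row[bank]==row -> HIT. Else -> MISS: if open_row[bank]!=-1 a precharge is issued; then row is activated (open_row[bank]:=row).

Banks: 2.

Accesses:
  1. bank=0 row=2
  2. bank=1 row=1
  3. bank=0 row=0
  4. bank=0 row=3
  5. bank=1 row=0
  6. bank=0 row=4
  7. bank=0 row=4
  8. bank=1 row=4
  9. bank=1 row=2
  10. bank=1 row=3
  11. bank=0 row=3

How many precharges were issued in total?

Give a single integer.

Acc 1: bank0 row2 -> MISS (open row2); precharges=0
Acc 2: bank1 row1 -> MISS (open row1); precharges=0
Acc 3: bank0 row0 -> MISS (open row0); precharges=1
Acc 4: bank0 row3 -> MISS (open row3); precharges=2
Acc 5: bank1 row0 -> MISS (open row0); precharges=3
Acc 6: bank0 row4 -> MISS (open row4); precharges=4
Acc 7: bank0 row4 -> HIT
Acc 8: bank1 row4 -> MISS (open row4); precharges=5
Acc 9: bank1 row2 -> MISS (open row2); precharges=6
Acc 10: bank1 row3 -> MISS (open row3); precharges=7
Acc 11: bank0 row3 -> MISS (open row3); precharges=8

Answer: 8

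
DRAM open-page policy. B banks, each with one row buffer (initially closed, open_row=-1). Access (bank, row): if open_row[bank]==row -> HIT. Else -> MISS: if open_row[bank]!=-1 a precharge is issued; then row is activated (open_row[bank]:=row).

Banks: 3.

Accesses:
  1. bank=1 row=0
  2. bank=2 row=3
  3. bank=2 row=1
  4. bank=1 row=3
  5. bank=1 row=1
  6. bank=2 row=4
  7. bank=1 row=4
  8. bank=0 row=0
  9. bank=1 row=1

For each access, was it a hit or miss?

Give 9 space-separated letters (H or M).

Acc 1: bank1 row0 -> MISS (open row0); precharges=0
Acc 2: bank2 row3 -> MISS (open row3); precharges=0
Acc 3: bank2 row1 -> MISS (open row1); precharges=1
Acc 4: bank1 row3 -> MISS (open row3); precharges=2
Acc 5: bank1 row1 -> MISS (open row1); precharges=3
Acc 6: bank2 row4 -> MISS (open row4); precharges=4
Acc 7: bank1 row4 -> MISS (open row4); precharges=5
Acc 8: bank0 row0 -> MISS (open row0); precharges=5
Acc 9: bank1 row1 -> MISS (open row1); precharges=6

Answer: M M M M M M M M M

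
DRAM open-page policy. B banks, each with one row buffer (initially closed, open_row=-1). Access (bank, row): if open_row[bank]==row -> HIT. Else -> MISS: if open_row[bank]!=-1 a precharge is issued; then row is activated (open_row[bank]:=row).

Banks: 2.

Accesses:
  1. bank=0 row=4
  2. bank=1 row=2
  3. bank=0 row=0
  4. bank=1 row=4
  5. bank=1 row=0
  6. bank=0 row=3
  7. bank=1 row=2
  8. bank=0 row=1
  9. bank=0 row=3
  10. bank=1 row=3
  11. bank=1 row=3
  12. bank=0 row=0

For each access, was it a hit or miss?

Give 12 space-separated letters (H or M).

Acc 1: bank0 row4 -> MISS (open row4); precharges=0
Acc 2: bank1 row2 -> MISS (open row2); precharges=0
Acc 3: bank0 row0 -> MISS (open row0); precharges=1
Acc 4: bank1 row4 -> MISS (open row4); precharges=2
Acc 5: bank1 row0 -> MISS (open row0); precharges=3
Acc 6: bank0 row3 -> MISS (open row3); precharges=4
Acc 7: bank1 row2 -> MISS (open row2); precharges=5
Acc 8: bank0 row1 -> MISS (open row1); precharges=6
Acc 9: bank0 row3 -> MISS (open row3); precharges=7
Acc 10: bank1 row3 -> MISS (open row3); precharges=8
Acc 11: bank1 row3 -> HIT
Acc 12: bank0 row0 -> MISS (open row0); precharges=9

Answer: M M M M M M M M M M H M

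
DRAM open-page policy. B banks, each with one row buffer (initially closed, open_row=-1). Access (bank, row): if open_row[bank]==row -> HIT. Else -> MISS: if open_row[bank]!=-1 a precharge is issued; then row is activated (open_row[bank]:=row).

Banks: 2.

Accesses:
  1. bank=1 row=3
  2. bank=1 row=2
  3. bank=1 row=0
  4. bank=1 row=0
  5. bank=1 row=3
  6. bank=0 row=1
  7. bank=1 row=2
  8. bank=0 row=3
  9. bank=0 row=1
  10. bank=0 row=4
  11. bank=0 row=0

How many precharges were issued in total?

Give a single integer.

Answer: 8

Derivation:
Acc 1: bank1 row3 -> MISS (open row3); precharges=0
Acc 2: bank1 row2 -> MISS (open row2); precharges=1
Acc 3: bank1 row0 -> MISS (open row0); precharges=2
Acc 4: bank1 row0 -> HIT
Acc 5: bank1 row3 -> MISS (open row3); precharges=3
Acc 6: bank0 row1 -> MISS (open row1); precharges=3
Acc 7: bank1 row2 -> MISS (open row2); precharges=4
Acc 8: bank0 row3 -> MISS (open row3); precharges=5
Acc 9: bank0 row1 -> MISS (open row1); precharges=6
Acc 10: bank0 row4 -> MISS (open row4); precharges=7
Acc 11: bank0 row0 -> MISS (open row0); precharges=8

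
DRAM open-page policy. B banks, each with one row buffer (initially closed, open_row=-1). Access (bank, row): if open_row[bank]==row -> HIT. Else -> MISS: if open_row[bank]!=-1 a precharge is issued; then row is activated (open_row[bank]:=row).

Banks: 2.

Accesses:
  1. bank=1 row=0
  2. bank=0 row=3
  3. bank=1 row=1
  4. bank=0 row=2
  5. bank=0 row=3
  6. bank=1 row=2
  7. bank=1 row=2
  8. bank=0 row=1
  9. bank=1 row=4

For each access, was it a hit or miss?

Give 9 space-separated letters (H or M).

Answer: M M M M M M H M M

Derivation:
Acc 1: bank1 row0 -> MISS (open row0); precharges=0
Acc 2: bank0 row3 -> MISS (open row3); precharges=0
Acc 3: bank1 row1 -> MISS (open row1); precharges=1
Acc 4: bank0 row2 -> MISS (open row2); precharges=2
Acc 5: bank0 row3 -> MISS (open row3); precharges=3
Acc 6: bank1 row2 -> MISS (open row2); precharges=4
Acc 7: bank1 row2 -> HIT
Acc 8: bank0 row1 -> MISS (open row1); precharges=5
Acc 9: bank1 row4 -> MISS (open row4); precharges=6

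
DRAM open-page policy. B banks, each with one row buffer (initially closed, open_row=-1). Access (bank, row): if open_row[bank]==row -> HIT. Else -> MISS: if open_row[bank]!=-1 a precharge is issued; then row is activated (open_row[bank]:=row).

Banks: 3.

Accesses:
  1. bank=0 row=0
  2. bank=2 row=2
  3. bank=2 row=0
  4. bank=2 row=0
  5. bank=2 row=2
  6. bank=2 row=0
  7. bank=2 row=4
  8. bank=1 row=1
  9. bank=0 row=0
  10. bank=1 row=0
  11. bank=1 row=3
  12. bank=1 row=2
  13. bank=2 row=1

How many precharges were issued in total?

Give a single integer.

Answer: 8

Derivation:
Acc 1: bank0 row0 -> MISS (open row0); precharges=0
Acc 2: bank2 row2 -> MISS (open row2); precharges=0
Acc 3: bank2 row0 -> MISS (open row0); precharges=1
Acc 4: bank2 row0 -> HIT
Acc 5: bank2 row2 -> MISS (open row2); precharges=2
Acc 6: bank2 row0 -> MISS (open row0); precharges=3
Acc 7: bank2 row4 -> MISS (open row4); precharges=4
Acc 8: bank1 row1 -> MISS (open row1); precharges=4
Acc 9: bank0 row0 -> HIT
Acc 10: bank1 row0 -> MISS (open row0); precharges=5
Acc 11: bank1 row3 -> MISS (open row3); precharges=6
Acc 12: bank1 row2 -> MISS (open row2); precharges=7
Acc 13: bank2 row1 -> MISS (open row1); precharges=8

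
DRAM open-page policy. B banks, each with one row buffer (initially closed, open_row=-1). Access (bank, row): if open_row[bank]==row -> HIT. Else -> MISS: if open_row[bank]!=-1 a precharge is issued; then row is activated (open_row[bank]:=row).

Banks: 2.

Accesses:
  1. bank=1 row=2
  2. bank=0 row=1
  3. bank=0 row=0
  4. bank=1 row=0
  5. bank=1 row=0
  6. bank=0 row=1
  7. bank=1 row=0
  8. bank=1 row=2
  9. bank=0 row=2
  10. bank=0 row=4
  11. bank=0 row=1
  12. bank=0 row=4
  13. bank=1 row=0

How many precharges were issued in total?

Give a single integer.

Answer: 9

Derivation:
Acc 1: bank1 row2 -> MISS (open row2); precharges=0
Acc 2: bank0 row1 -> MISS (open row1); precharges=0
Acc 3: bank0 row0 -> MISS (open row0); precharges=1
Acc 4: bank1 row0 -> MISS (open row0); precharges=2
Acc 5: bank1 row0 -> HIT
Acc 6: bank0 row1 -> MISS (open row1); precharges=3
Acc 7: bank1 row0 -> HIT
Acc 8: bank1 row2 -> MISS (open row2); precharges=4
Acc 9: bank0 row2 -> MISS (open row2); precharges=5
Acc 10: bank0 row4 -> MISS (open row4); precharges=6
Acc 11: bank0 row1 -> MISS (open row1); precharges=7
Acc 12: bank0 row4 -> MISS (open row4); precharges=8
Acc 13: bank1 row0 -> MISS (open row0); precharges=9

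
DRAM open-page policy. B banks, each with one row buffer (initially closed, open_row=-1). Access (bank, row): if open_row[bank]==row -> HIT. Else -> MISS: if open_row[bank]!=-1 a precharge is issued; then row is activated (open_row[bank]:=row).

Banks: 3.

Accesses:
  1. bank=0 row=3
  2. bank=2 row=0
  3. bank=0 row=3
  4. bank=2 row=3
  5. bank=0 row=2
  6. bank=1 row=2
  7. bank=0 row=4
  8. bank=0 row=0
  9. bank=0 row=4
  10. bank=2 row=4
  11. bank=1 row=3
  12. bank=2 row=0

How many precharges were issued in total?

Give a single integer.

Answer: 8

Derivation:
Acc 1: bank0 row3 -> MISS (open row3); precharges=0
Acc 2: bank2 row0 -> MISS (open row0); precharges=0
Acc 3: bank0 row3 -> HIT
Acc 4: bank2 row3 -> MISS (open row3); precharges=1
Acc 5: bank0 row2 -> MISS (open row2); precharges=2
Acc 6: bank1 row2 -> MISS (open row2); precharges=2
Acc 7: bank0 row4 -> MISS (open row4); precharges=3
Acc 8: bank0 row0 -> MISS (open row0); precharges=4
Acc 9: bank0 row4 -> MISS (open row4); precharges=5
Acc 10: bank2 row4 -> MISS (open row4); precharges=6
Acc 11: bank1 row3 -> MISS (open row3); precharges=7
Acc 12: bank2 row0 -> MISS (open row0); precharges=8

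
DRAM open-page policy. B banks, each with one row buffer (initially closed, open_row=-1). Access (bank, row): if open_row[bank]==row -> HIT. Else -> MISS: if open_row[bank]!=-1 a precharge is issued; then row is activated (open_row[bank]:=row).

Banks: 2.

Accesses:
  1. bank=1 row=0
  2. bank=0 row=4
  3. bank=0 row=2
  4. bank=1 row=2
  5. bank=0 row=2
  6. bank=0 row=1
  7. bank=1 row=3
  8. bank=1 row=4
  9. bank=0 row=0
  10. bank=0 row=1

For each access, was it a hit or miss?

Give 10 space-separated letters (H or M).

Answer: M M M M H M M M M M

Derivation:
Acc 1: bank1 row0 -> MISS (open row0); precharges=0
Acc 2: bank0 row4 -> MISS (open row4); precharges=0
Acc 3: bank0 row2 -> MISS (open row2); precharges=1
Acc 4: bank1 row2 -> MISS (open row2); precharges=2
Acc 5: bank0 row2 -> HIT
Acc 6: bank0 row1 -> MISS (open row1); precharges=3
Acc 7: bank1 row3 -> MISS (open row3); precharges=4
Acc 8: bank1 row4 -> MISS (open row4); precharges=5
Acc 9: bank0 row0 -> MISS (open row0); precharges=6
Acc 10: bank0 row1 -> MISS (open row1); precharges=7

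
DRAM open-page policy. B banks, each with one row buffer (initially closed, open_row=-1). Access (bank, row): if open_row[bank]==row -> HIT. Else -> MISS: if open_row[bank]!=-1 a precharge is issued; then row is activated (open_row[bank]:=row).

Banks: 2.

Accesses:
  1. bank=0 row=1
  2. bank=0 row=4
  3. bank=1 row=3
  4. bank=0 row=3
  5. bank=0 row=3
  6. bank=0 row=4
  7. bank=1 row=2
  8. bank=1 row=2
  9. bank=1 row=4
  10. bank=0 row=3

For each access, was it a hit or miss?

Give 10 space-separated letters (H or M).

Answer: M M M M H M M H M M

Derivation:
Acc 1: bank0 row1 -> MISS (open row1); precharges=0
Acc 2: bank0 row4 -> MISS (open row4); precharges=1
Acc 3: bank1 row3 -> MISS (open row3); precharges=1
Acc 4: bank0 row3 -> MISS (open row3); precharges=2
Acc 5: bank0 row3 -> HIT
Acc 6: bank0 row4 -> MISS (open row4); precharges=3
Acc 7: bank1 row2 -> MISS (open row2); precharges=4
Acc 8: bank1 row2 -> HIT
Acc 9: bank1 row4 -> MISS (open row4); precharges=5
Acc 10: bank0 row3 -> MISS (open row3); precharges=6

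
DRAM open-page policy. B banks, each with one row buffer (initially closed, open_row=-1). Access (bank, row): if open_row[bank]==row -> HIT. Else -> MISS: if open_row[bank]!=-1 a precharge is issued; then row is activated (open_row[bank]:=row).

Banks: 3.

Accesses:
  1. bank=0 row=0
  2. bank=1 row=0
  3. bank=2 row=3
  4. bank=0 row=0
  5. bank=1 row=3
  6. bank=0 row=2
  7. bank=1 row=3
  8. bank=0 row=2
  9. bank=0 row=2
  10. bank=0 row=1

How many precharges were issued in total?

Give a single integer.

Acc 1: bank0 row0 -> MISS (open row0); precharges=0
Acc 2: bank1 row0 -> MISS (open row0); precharges=0
Acc 3: bank2 row3 -> MISS (open row3); precharges=0
Acc 4: bank0 row0 -> HIT
Acc 5: bank1 row3 -> MISS (open row3); precharges=1
Acc 6: bank0 row2 -> MISS (open row2); precharges=2
Acc 7: bank1 row3 -> HIT
Acc 8: bank0 row2 -> HIT
Acc 9: bank0 row2 -> HIT
Acc 10: bank0 row1 -> MISS (open row1); precharges=3

Answer: 3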